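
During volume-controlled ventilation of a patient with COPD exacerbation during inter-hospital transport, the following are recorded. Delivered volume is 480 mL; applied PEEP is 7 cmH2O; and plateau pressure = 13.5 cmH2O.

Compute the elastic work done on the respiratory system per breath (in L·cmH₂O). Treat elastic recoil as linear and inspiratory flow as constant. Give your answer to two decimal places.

Elastic work ≈ ½ × (Pplat − PEEP) × Vt = 0.5 × (13.5 − 7) × 0.480 L = 0.5 × 6.5 × 0.480 = 1.56 L·cmH2O.

1.56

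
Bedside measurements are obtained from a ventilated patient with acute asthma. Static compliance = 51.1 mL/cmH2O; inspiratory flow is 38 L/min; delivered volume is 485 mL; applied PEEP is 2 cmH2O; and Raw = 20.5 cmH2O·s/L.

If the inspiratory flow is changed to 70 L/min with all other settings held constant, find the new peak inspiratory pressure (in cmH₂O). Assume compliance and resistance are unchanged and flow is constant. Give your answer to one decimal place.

35.4

Flow: 38 L/min ÷ 60 = 0.6333 L/s.
New flow: 70 L/min ÷ 60 = 1.1667 L/s.
PIP = Vt/C + R·V̇ + PEEP (constant-flow equation of motion).
Only the resistive term changes: ΔPIP = R × ΔV̇ = 20.5 × (1.1667 − 0.6333) = 20.5 × 0.5334 = 10.935 cmH2O.
Original PIP = 485/51.1 + 20.5×0.6333 + 2 = 24.474 cmH2O; new PIP = 24.474 + (10.935) = 35.409 cmH2O.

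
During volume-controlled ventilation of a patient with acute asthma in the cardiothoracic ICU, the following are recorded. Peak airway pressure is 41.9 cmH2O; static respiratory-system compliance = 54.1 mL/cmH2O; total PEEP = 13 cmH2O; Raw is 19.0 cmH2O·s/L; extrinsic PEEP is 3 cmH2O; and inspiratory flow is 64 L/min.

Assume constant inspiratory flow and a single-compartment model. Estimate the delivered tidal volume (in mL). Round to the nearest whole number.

467

Flow: 64 L/min ÷ 60 = 1.0667 L/s.
Total PEEP = 13 cmH2O (set 3 + intrinsic 10); this is the baseline alveolar pressure.
Equation of motion (constant flow): PIP = Vt/C + R·V̇ + PEEP.
Vt/C = PIP − R·V̇ − PEEP = 41.9 − 20.267 − 13 = 8.633 cmH2O.
Vt = C × 8.633 = 54.1 × 8.633 = 467.05 mL.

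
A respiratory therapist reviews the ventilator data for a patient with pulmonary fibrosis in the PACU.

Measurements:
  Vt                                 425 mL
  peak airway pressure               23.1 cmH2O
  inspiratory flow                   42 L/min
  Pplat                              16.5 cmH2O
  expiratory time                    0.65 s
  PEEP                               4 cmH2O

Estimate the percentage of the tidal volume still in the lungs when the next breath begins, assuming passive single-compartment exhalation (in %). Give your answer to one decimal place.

13.2

Flow: 42 L/min ÷ 60 = 0.7 L/s.
R = (PIP − Pplat)/V̇ = (23.1 − 16.5) / 0.7 = 6.6/0.7 = 9.429 cmH2O·s/L.
C = Vt/(Pplat − PEEP) = 425.0 / (16.5 − 4) = 425.0/12.5 = 34.0 mL/cmH2O.
τ = R × C = 9.429 × 0.034 L/cmH2O = 0.3206 s.
Fraction remaining at end-expiration = e^(−Te/τ) = e^(−0.65/0.3206) = 0.1317 → 13.17%.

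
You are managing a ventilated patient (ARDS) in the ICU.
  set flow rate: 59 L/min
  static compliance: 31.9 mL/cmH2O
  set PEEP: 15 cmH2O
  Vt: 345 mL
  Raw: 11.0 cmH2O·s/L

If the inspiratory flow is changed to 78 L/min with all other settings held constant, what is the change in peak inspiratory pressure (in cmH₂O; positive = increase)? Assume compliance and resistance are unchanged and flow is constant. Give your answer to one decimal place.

3.5

Flow: 59 L/min ÷ 60 = 0.9833 L/s.
New flow: 78 L/min ÷ 60 = 1.3 L/s.
PIP = Vt/C + R·V̇ + PEEP (constant-flow equation of motion).
Only the resistive term changes: ΔPIP = R × ΔV̇ = 11.0 × (1.3 − 0.9833) = 11.0 × 0.3167 = 3.484 cmH2O.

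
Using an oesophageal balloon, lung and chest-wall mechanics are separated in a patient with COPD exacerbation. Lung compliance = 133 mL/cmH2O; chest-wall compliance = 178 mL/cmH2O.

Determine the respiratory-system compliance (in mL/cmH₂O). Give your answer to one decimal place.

76.1

Lung and chest wall are elastances in series: 1/Crs = 1/CL + 1/Ccw.
1/Crs = 1/133 + 1/178 = 0.01314.
Crs = 76.104 mL/cmH2O.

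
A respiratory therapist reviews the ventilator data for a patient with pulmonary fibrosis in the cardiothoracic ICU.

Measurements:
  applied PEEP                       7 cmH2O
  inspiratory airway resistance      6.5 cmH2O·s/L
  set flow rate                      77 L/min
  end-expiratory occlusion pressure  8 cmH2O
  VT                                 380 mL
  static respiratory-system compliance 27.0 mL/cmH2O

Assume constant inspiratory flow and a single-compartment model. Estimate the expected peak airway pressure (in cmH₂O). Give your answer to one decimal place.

Flow: 77 L/min ÷ 60 = 1.2833 L/s.
Total PEEP = 8 cmH2O (set 7 + intrinsic 1); this is the baseline alveolar pressure.
Equation of motion (constant flow): PIP = Vt/C + R·V̇ + PEEP.
PIP = 380/27.0 + 6.5×1.2833 + 8 = 14.074 + 8.341 + 8 = 30.415 cmH2O.

30.4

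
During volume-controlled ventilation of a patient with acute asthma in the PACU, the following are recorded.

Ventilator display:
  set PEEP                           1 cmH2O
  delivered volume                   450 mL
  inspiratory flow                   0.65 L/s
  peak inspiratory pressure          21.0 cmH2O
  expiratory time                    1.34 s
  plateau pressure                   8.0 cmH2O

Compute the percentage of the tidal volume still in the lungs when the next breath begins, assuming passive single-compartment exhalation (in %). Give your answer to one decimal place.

35.3

R = (PIP − Pplat)/V̇ = (21.0 − 8.0) / 0.65 = 13.0/0.65 = 20.0 cmH2O·s/L.
C = Vt/(Pplat − PEEP) = 450.0 / (8.0 − 1) = 450.0/7.0 = 64.286 mL/cmH2O.
τ = R × C = 20.0 × 0.06429 L/cmH2O = 1.286 s.
Fraction remaining at end-expiration = e^(−Te/τ) = e^(−1.34/1.286) = 0.3528 → 35.28%.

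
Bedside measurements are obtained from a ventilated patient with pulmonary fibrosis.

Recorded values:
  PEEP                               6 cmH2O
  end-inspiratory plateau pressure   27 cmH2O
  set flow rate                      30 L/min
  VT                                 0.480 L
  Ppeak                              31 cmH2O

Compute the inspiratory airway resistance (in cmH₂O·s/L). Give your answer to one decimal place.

8.0

Flow: 30 L/min ÷ 60 = 0.5 L/s.
Raw = (PIP − Pplat) / flow = (31 − 27) / 0.5 = 4.0 / 0.5 = 8.0 cmH2O·s/L.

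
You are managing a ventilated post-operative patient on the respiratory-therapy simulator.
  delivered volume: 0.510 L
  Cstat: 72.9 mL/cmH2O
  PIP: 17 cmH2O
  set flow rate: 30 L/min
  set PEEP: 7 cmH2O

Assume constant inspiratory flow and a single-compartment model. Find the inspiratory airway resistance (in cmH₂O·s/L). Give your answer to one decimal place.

6.0

Flow: 30 L/min ÷ 60 = 0.5 L/s.
Equation of motion (constant flow): PIP = Vt/C + R·V̇ + PEEP.
R·V̇ = PIP − Vt/C − PEEP = 17 − 510/72.9 − 7 = 17 − 6.996 − 7 = 3.004 cmH2O.
R = 3.004 / 0.5 = 6.008 cmH2O·s/L.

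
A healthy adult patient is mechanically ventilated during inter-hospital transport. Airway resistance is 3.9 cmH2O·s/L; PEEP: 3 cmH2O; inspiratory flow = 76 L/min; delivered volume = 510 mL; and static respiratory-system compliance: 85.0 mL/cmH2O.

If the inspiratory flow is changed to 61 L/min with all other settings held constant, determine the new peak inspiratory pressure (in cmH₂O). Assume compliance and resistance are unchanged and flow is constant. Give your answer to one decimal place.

13.0

Flow: 76 L/min ÷ 60 = 1.2667 L/s.
New flow: 61 L/min ÷ 60 = 1.0167 L/s.
PIP = Vt/C + R·V̇ + PEEP (constant-flow equation of motion).
Only the resistive term changes: ΔPIP = R × ΔV̇ = 3.9 × (1.0167 − 1.2667) = 3.9 × -0.25 = -0.975 cmH2O.
Original PIP = 510/85.0 + 3.9×1.2667 + 3 = 13.94 cmH2O; new PIP = 13.94 + (-0.975) = 12.965 cmH2O.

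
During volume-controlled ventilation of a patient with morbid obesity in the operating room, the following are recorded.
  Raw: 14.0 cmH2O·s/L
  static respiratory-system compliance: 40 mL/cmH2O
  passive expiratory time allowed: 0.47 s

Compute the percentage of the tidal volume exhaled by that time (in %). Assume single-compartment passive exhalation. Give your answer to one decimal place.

τ = R × C = 14.0 × 40 mL/cmH2O = 14.0 × 0.040 L/cmH2O = 0.56 s.
Passive exhalation: V(t)/V₀ = e^(−t/τ) = e^(−0.47/0.56) = 0.432.
Fraction exhaled = 1 − 0.432 = 0.568 → 56.8%.

56.8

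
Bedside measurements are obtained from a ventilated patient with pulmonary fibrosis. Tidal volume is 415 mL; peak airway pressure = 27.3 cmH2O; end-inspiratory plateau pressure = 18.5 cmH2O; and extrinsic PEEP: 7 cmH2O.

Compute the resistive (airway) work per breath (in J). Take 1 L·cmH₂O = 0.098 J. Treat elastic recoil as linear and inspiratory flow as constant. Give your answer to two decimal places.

0.36

With constant inspiratory flow the resistive pressure is constant at PIP − Pplat = 27.3 − 18.5 = 8.8 cmH2O, so resistive work = 8.8 × 0.415 = 3.652 L·cmH2O.
× 0.098 J/(L·cmH2O) → 0.3579 J.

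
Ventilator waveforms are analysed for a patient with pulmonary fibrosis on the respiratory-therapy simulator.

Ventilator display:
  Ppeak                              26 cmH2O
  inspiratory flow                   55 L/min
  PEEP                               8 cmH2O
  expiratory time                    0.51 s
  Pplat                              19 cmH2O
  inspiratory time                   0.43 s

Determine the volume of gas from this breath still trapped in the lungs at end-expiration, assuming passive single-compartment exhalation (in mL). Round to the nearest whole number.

61

Flow: 55 L/min ÷ 60 = 0.9167 L/s.
Vt = flow × Ti = 0.9167 L/s × 0.43 s × 1000 mL/L = 394.18 mL.
R = (PIP − Pplat)/V̇ = (26 − 19) / 0.9167 = 7.0/0.9167 = 7.636 cmH2O·s/L.
C = Vt/(Pplat − PEEP) = 394.18 / (19 − 8) = 394.18/11.0 = 35.835 mL/cmH2O.
τ = R × C = 7.636 × 0.03584 L/cmH2O = 0.2737 s.
Fraction remaining = e^(−Te/τ) = e^(−0.51/0.2737) = 0.1552.
Trapped volume = 394.18 × 0.1552 = 61.177 mL.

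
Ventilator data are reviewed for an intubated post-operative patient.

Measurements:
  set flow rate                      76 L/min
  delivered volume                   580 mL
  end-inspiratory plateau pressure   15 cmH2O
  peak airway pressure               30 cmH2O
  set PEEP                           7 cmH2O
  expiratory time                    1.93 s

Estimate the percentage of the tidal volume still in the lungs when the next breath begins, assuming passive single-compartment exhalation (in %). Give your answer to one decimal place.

10.6

Flow: 76 L/min ÷ 60 = 1.2667 L/s.
R = (PIP − Pplat)/V̇ = (30 − 15) / 1.2667 = 15.0/1.2667 = 11.842 cmH2O·s/L.
C = Vt/(Pplat − PEEP) = 580.0 / (15 − 7) = 580.0/8.0 = 72.5 mL/cmH2O.
τ = R × C = 11.842 × 0.0725 L/cmH2O = 0.8585 s.
Fraction remaining at end-expiration = e^(−Te/τ) = e^(−1.93/0.8585) = 0.1056 → 10.56%.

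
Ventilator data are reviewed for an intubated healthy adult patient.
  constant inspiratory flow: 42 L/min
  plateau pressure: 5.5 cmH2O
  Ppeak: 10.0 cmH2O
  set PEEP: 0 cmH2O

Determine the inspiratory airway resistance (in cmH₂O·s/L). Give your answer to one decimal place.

6.4

Flow: 42 L/min ÷ 60 = 0.7 L/s.
Raw = (PIP − Pplat) / flow = (10.0 − 5.5) / 0.7 = 4.5 / 0.7 = 6.429 cmH2O·s/L.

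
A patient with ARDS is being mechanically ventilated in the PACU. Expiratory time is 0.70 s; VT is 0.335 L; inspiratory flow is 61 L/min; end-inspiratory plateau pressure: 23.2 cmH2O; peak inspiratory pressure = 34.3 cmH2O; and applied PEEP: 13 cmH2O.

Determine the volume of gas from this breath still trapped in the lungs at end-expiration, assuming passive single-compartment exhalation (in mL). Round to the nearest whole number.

Flow: 61 L/min ÷ 60 = 1.0167 L/s.
R = (PIP − Pplat)/V̇ = (34.3 − 23.2) / 1.0167 = 11.1/1.0167 = 10.918 cmH2O·s/L.
C = Vt/(Pplat − PEEP) = 335.0 / (23.2 − 13) = 335.0/10.2 = 32.843 mL/cmH2O.
τ = R × C = 10.918 × 0.03284 L/cmH2O = 0.3585 s.
Fraction remaining = e^(−Te/τ) = e^(−0.70/0.3585) = 0.1419.
Trapped volume = 335.0 × 0.1419 = 47.537 mL.

48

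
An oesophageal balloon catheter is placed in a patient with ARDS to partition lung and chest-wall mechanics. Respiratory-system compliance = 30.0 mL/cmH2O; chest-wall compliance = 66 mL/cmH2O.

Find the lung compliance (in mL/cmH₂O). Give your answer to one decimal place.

55.0

1/CL = 1/Crs − 1/Ccw.
1/CL = 1/30.0 − 1/66 = 0.01818.
CL = 55.006 mL/cmH2O.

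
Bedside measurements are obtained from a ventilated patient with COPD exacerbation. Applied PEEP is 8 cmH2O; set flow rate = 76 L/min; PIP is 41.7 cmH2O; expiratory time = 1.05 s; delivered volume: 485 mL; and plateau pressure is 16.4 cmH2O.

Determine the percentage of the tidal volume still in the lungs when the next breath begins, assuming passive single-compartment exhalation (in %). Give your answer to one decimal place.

Flow: 76 L/min ÷ 60 = 1.2667 L/s.
R = (PIP − Pplat)/V̇ = (41.7 − 16.4) / 1.2667 = 25.3/1.2667 = 19.973 cmH2O·s/L.
C = Vt/(Pplat − PEEP) = 485.0 / (16.4 − 8) = 485.0/8.4 = 57.738 mL/cmH2O.
τ = R × C = 19.973 × 0.05774 L/cmH2O = 1.153 s.
Fraction remaining at end-expiration = e^(−Te/τ) = e^(−1.05/1.153) = 0.4023 → 40.23%.

40.2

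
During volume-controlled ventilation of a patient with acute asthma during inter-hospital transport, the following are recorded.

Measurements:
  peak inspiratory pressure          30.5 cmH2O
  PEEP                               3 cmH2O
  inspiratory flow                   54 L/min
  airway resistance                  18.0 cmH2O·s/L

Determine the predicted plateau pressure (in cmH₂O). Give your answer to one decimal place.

Flow: 54 L/min ÷ 60 = 0.9 L/s.
Pplat = PIP − Raw × flow = 30.5 − 18.0 × 0.9 = 30.5 − 16.2 = 14.3 cmH2O.

14.3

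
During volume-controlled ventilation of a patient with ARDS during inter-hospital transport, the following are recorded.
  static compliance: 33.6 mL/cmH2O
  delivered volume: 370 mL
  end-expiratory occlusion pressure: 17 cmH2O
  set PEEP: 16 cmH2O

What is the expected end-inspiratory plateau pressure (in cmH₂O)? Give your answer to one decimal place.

End-expiratory occlusion gives total PEEP = 17 cmH2O (intrinsic PEEP = 17 − 16 = 1). Use total PEEP for the elastic gradient.
Pplat = PEEPtotal + Vt / Cstat = 17 + 370 / 33.6 = 17 + 11.012 = 28.012 cmH2O.

28.0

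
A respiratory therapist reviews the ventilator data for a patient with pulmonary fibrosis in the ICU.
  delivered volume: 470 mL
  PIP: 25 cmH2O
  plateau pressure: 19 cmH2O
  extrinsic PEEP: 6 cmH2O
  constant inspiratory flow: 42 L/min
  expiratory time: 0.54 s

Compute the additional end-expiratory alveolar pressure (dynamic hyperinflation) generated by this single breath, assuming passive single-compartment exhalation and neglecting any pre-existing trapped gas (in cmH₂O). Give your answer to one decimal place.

Flow: 42 L/min ÷ 60 = 0.7 L/s.
R = (PIP − Pplat)/V̇ = (25 − 19) / 0.7 = 6.0/0.7 = 8.571 cmH2O·s/L.
C = Vt/(Pplat − PEEP) = 470.0 / (19 − 6) = 470.0/13.0 = 36.154 mL/cmH2O.
τ = R × C = 8.571 × 0.03615 L/cmH2O = 0.3098 s.
Fraction remaining = e^(−Te/τ) = e^(−0.54/0.3098) = 0.175; trapped volume = 470.0 × 0.175 = 82.25 mL.
Additional alveolar pressure from trapping ≈ V_trapped / C = 82.25 / 36.154 = 2.275 cmH2O.

2.3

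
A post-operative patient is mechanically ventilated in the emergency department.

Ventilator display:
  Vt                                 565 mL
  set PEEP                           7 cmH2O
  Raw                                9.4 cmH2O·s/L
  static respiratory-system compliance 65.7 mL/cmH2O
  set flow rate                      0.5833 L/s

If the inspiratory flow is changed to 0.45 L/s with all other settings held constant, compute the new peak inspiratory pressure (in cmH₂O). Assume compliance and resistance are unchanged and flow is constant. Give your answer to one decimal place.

19.8

PIP = Vt/C + R·V̇ + PEEP (constant-flow equation of motion).
Only the resistive term changes: ΔPIP = R × ΔV̇ = 9.4 × (0.45 − 0.5833) = 9.4 × -0.1333 = -1.253 cmH2O.
Original PIP = 565/65.7 + 9.4×0.5833 + 7 = 21.083 cmH2O; new PIP = 21.083 + (-1.253) = 19.83 cmH2O.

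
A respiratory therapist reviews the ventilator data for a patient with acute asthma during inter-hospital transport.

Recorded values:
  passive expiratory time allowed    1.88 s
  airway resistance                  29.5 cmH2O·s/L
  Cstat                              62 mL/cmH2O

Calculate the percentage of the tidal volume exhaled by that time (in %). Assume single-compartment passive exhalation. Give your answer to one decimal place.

64.2

τ = R × C = 29.5 × 62 mL/cmH2O = 29.5 × 0.062 L/cmH2O = 1.829 s.
Passive exhalation: V(t)/V₀ = e^(−t/τ) = e^(−1.88/1.829) = 0.3578.
Fraction exhaled = 1 − 0.3578 = 0.6422 → 64.22%.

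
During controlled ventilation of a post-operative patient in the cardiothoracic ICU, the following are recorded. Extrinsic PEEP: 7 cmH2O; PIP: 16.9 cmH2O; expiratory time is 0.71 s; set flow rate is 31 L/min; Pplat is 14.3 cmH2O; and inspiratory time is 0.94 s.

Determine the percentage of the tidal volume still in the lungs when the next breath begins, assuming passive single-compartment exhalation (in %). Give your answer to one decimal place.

12.0

Flow: 31 L/min ÷ 60 = 0.5167 L/s.
Vt = flow × Ti = 0.5167 L/s × 0.94 s × 1000 mL/L = 485.7 mL.
R = (PIP − Pplat)/V̇ = (16.9 − 14.3) / 0.5167 = 2.6/0.5167 = 5.032 cmH2O·s/L.
C = Vt/(Pplat − PEEP) = 485.7 / (14.3 − 7) = 485.7/7.3 = 66.534 mL/cmH2O.
τ = R × C = 5.032 × 0.06653 L/cmH2O = 0.3348 s.
Fraction remaining at end-expiration = e^(−Te/τ) = e^(−0.71/0.3348) = 0.12 → 12.0%.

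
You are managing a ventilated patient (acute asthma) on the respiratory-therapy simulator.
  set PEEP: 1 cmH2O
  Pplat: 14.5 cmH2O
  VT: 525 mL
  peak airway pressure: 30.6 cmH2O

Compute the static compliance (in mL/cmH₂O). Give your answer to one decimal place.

38.9

Cstat = Vt / (Pplat − PEEP) = 525 / (14.5 − 1) = 525 / 13.5 = 38.889 mL/cmH2O.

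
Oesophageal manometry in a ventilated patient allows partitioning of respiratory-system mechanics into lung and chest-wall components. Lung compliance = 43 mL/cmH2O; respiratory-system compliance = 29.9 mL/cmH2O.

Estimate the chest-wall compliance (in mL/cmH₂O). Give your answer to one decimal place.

1/Ccw = 1/Crs − 1/CL.
1/Ccw = 1/29.9 − 1/43 = 0.01019.
Ccw = 98.135 mL/cmH2O.

98.1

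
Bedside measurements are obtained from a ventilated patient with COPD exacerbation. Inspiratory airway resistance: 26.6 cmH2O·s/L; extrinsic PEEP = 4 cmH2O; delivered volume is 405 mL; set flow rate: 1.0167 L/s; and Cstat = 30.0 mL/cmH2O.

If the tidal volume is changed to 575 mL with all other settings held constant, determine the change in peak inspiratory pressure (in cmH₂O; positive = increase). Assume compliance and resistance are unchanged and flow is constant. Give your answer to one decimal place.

5.7

PIP = Vt/C + R·V̇ + PEEP (constant-flow equation of motion).
Only the elastic term changes: ΔPIP = ΔVt / C = (575 − 405) / 30.0 = 5.667 cmH2O.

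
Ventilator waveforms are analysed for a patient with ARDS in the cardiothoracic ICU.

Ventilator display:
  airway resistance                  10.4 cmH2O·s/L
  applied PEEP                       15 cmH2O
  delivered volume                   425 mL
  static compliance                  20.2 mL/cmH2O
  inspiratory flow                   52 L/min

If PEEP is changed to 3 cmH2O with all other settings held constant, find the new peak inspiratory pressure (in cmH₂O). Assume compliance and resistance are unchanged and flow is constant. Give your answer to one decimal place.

Flow: 52 L/min ÷ 60 = 0.8667 L/s.
PIP = Vt/C + R·V̇ + PEEP (constant-flow equation of motion).
Only the baseline term changes: ΔPIP = ΔPEEP = 3 − 15 = -12.0 cmH2O.
Original PIP = 425/20.2 + 10.4×0.8667 + 15 = 45.053 cmH2O; new PIP = 45.053 + (-12.0) = 33.053 cmH2O.

33.1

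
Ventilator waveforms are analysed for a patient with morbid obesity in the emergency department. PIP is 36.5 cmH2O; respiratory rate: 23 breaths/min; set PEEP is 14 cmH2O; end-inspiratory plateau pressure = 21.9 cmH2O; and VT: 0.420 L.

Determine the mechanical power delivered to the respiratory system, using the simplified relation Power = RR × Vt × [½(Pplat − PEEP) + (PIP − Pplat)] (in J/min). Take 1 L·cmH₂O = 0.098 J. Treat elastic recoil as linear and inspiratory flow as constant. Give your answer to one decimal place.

17.6

Per-breath work = Vt × [½(Pplat−PEEP) + (PIP−Pplat)] = 0.420 × [0.5×7.9 + 14.6] = 0.420 × 18.55 = 7.791 L·cmH2O.
Power = 23 × 7.791 = 179.19 L·cmH2O/min.
× 0.098 J/(L·cmH2O) → 17.561 J/min.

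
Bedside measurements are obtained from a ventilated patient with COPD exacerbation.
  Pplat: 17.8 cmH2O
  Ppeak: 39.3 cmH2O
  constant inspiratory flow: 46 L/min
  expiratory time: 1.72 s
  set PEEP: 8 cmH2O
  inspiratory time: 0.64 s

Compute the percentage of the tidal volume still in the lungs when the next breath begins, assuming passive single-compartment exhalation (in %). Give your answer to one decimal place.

29.4

Flow: 46 L/min ÷ 60 = 0.7667 L/s.
Vt = flow × Ti = 0.7667 L/s × 0.64 s × 1000 mL/L = 490.69 mL.
R = (PIP − Pplat)/V̇ = (39.3 − 17.8) / 0.7667 = 21.5/0.7667 = 28.042 cmH2O·s/L.
C = Vt/(Pplat − PEEP) = 490.69 / (17.8 − 8) = 490.69/9.8 = 50.07 mL/cmH2O.
τ = R × C = 28.042 × 0.05007 L/cmH2O = 1.404 s.
Fraction remaining at end-expiration = e^(−Te/τ) = e^(−1.72/1.404) = 0.2937 → 29.37%.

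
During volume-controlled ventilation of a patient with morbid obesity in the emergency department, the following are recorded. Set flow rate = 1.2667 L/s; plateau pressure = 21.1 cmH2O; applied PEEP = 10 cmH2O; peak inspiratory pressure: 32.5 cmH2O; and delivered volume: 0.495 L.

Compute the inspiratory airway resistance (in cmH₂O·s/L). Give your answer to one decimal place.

9.0

Raw = (PIP − Pplat) / flow = (32.5 − 21.1) / 1.2667 = 11.4 / 1.2667 = 9.0 cmH2O·s/L.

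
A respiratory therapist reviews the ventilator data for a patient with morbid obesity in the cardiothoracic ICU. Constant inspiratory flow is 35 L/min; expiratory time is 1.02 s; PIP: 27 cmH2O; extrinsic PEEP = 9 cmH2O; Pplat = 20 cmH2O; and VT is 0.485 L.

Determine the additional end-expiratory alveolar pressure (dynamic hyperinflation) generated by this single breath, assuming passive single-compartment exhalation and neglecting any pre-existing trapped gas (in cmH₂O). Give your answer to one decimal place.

1.6

Flow: 35 L/min ÷ 60 = 0.5833 L/s.
R = (PIP − Pplat)/V̇ = (27 − 20) / 0.5833 = 7.0/0.5833 = 12.001 cmH2O·s/L.
C = Vt/(Pplat − PEEP) = 485.0 / (20 − 9) = 485.0/11.0 = 44.091 mL/cmH2O.
τ = R × C = 12.001 × 0.04409 L/cmH2O = 0.5291 s.
Fraction remaining = e^(−Te/τ) = e^(−1.02/0.5291) = 0.1455; trapped volume = 485.0 × 0.1455 = 70.568 mL.
Additional alveolar pressure from trapping ≈ V_trapped / C = 70.568 / 44.091 = 1.601 cmH2O.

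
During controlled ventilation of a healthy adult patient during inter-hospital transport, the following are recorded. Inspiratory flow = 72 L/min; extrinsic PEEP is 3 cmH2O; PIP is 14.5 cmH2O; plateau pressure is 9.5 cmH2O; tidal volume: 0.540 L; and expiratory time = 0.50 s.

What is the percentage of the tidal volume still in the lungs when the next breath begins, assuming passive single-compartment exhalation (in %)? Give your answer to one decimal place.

23.6

Flow: 72 L/min ÷ 60 = 1.2 L/s.
R = (PIP − Pplat)/V̇ = (14.5 − 9.5) / 1.2 = 5.0/1.2 = 4.167 cmH2O·s/L.
C = Vt/(Pplat − PEEP) = 540.0 / (9.5 − 3) = 540.0/6.5 = 83.077 mL/cmH2O.
τ = R × C = 4.167 × 0.08308 L/cmH2O = 0.3462 s.
Fraction remaining at end-expiration = e^(−Te/τ) = e^(−0.50/0.3462) = 0.2359 → 23.59%.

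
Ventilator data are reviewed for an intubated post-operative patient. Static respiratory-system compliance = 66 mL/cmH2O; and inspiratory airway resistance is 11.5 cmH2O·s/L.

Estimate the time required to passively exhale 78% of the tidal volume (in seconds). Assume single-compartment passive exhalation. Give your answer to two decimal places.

τ = R × C = 11.5 × 66 mL/cmH2O = 11.5 × 0.066 L/cmH2O = 0.759 s.
Exhaled fraction f = 1 − e^(−t/τ) → t = −τ·ln(1 − f) = −0.759·ln(0.22) = 1.149 s.

1.15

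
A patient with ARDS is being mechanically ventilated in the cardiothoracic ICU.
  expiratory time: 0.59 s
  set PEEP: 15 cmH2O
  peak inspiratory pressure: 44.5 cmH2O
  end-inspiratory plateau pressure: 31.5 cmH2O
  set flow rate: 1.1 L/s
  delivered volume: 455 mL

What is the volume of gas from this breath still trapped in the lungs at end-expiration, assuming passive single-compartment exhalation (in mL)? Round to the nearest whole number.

R = (PIP − Pplat)/V̇ = (44.5 − 31.5) / 1.1 = 13.0/1.1 = 11.818 cmH2O·s/L.
C = Vt/(Pplat − PEEP) = 455.0 / (31.5 − 15) = 455.0/16.5 = 27.576 mL/cmH2O.
τ = R × C = 11.818 × 0.02758 L/cmH2O = 0.3259 s.
Fraction remaining = e^(−Te/τ) = e^(−0.59/0.3259) = 0.1636.
Trapped volume = 455.0 × 0.1636 = 74.438 mL.

74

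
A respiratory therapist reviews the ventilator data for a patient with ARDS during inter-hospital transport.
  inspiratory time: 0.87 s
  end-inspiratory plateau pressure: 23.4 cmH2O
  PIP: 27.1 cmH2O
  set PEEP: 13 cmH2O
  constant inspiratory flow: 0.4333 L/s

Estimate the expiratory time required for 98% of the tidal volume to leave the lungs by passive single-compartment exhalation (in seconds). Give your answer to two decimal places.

Vt = flow × Ti = 0.4333 L/s × 0.87 s × 1000 mL/L = 376.97 mL.
R = (PIP − Pplat)/V̇ = (27.1 − 23.4) / 0.4333 = 3.7/0.4333 = 8.539 cmH2O·s/L.
C = Vt/(Pplat − PEEP) = 376.97 / (23.4 − 13) = 376.97/10.4 = 36.247 mL/cmH2O.
τ = R × C = 8.539 × 0.03625 L/cmH2O = 0.3095 s.
t = −τ·ln(1 − 0.98) = −0.3095·ln(0.02) = 1.211 s.

1.21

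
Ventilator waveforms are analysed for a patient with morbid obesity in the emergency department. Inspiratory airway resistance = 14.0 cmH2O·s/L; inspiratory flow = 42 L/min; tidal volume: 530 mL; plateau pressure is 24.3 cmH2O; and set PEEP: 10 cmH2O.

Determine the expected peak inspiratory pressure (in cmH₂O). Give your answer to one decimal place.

Flow: 42 L/min ÷ 60 = 0.7 L/s.
PIP = Pplat + Raw × flow = 24.3 + 14.0 × 0.7 = 24.3 + 9.8 = 34.1 cmH2O.

34.1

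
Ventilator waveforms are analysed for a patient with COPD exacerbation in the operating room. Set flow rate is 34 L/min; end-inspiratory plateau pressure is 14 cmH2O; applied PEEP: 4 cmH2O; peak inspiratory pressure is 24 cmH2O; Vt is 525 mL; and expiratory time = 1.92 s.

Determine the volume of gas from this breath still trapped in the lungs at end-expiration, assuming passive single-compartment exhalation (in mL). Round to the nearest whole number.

Flow: 34 L/min ÷ 60 = 0.5667 L/s.
R = (PIP − Pplat)/V̇ = (24 − 14) / 0.5667 = 10.0/0.5667 = 17.646 cmH2O·s/L.
C = Vt/(Pplat − PEEP) = 525.0 / (14 − 4) = 525.0/10.0 = 52.5 mL/cmH2O.
τ = R × C = 17.646 × 0.0525 L/cmH2O = 0.9264 s.
Fraction remaining = e^(−Te/τ) = e^(−1.92/0.9264) = 0.1259.
Trapped volume = 525.0 × 0.1259 = 66.098 mL.

66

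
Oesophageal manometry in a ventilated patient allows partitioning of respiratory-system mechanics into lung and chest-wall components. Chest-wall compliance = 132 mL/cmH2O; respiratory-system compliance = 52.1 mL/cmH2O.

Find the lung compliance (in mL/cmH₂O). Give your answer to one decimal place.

86.1

1/CL = 1/Crs − 1/Ccw.
1/CL = 1/52.1 − 1/132 = 0.01162.
CL = 86.059 mL/cmH2O.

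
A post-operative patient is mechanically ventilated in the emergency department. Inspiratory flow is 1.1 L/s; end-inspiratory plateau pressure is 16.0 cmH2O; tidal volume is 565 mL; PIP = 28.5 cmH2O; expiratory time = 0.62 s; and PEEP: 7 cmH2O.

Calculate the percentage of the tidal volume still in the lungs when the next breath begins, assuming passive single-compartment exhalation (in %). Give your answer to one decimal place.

R = (PIP − Pplat)/V̇ = (28.5 − 16.0) / 1.1 = 12.5/1.1 = 11.364 cmH2O·s/L.
C = Vt/(Pplat − PEEP) = 565.0 / (16.0 − 7) = 565.0/9.0 = 62.778 mL/cmH2O.
τ = R × C = 11.364 × 0.06278 L/cmH2O = 0.7134 s.
Fraction remaining at end-expiration = e^(−Te/τ) = e^(−0.62/0.7134) = 0.4193 → 41.93%.

41.9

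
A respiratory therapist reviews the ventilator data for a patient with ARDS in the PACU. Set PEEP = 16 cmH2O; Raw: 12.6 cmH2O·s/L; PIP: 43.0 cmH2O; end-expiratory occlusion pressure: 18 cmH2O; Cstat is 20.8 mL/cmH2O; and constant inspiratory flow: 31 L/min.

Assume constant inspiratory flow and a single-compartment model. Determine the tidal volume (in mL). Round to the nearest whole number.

385

Flow: 31 L/min ÷ 60 = 0.5167 L/s.
Total PEEP = 18 cmH2O (set 16 + intrinsic 2); this is the baseline alveolar pressure.
Equation of motion (constant flow): PIP = Vt/C + R·V̇ + PEEP.
Vt/C = PIP − R·V̇ − PEEP = 43.0 − 6.51 − 18 = 18.49 cmH2O.
Vt = C × 18.49 = 20.8 × 18.49 = 384.59 mL.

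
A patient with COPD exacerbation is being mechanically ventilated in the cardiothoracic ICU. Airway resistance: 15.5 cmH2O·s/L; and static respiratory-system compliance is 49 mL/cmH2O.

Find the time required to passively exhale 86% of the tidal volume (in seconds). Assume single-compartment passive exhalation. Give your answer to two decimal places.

1.49

τ = R × C = 15.5 × 49 mL/cmH2O = 15.5 × 0.049 L/cmH2O = 0.7595 s.
Exhaled fraction f = 1 − e^(−t/τ) → t = −τ·ln(1 − f) = −0.7595·ln(0.14) = 1.493 s.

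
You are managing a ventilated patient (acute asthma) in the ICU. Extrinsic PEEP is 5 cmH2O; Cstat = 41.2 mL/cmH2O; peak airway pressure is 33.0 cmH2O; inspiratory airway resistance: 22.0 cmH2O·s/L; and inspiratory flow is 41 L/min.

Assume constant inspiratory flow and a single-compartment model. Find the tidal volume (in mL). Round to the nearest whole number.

Flow: 41 L/min ÷ 60 = 0.6833 L/s.
Equation of motion (constant flow): PIP = Vt/C + R·V̇ + PEEP.
Vt/C = PIP − R·V̇ − PEEP = 33.0 − 15.033 − 5 = 12.967 cmH2O.
Vt = C × 12.967 = 41.2 × 12.967 = 534.24 mL.

534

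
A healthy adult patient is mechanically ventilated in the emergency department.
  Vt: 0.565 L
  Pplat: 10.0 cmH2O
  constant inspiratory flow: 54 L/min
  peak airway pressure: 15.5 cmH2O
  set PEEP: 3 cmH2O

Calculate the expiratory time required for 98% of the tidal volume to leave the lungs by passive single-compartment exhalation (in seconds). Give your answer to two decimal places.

1.93

Flow: 54 L/min ÷ 60 = 0.9 L/s.
R = (PIP − Pplat)/V̇ = (15.5 − 10.0) / 0.9 = 5.5/0.9 = 6.111 cmH2O·s/L.
C = Vt/(Pplat − PEEP) = 565.0 / (10.0 − 3) = 565.0/7.0 = 80.714 mL/cmH2O.
τ = R × C = 6.111 × 0.08071 L/cmH2O = 0.4932 s.
t = −τ·ln(1 − 0.98) = −0.4932·ln(0.02) = 1.929 s.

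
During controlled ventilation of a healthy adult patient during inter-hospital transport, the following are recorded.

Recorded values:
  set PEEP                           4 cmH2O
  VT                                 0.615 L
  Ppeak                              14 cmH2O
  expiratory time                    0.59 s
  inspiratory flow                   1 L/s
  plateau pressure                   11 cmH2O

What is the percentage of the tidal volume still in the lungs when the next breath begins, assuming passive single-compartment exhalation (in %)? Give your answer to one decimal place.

10.7

R = (PIP − Pplat)/V̇ = (14 − 11) / 1 = 3.0/1 = 3.0 cmH2O·s/L.
C = Vt/(Pplat − PEEP) = 615.0 / (11 − 4) = 615.0/7.0 = 87.857 mL/cmH2O.
τ = R × C = 3.0 × 0.08786 L/cmH2O = 0.2636 s.
Fraction remaining at end-expiration = e^(−Te/τ) = e^(−0.59/0.2636) = 0.1066 → 10.66%.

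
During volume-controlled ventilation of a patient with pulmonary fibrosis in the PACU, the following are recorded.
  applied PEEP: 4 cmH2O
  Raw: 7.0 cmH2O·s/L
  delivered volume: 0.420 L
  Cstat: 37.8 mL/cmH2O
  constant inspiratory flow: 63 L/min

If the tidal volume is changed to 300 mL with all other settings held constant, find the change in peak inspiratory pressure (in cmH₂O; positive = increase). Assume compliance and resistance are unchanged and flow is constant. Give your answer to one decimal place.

PIP = Vt/C + R·V̇ + PEEP (constant-flow equation of motion).
Only the elastic term changes: ΔPIP = ΔVt / C = (300 − 420) / 37.8 = -3.175 cmH2O.

-3.2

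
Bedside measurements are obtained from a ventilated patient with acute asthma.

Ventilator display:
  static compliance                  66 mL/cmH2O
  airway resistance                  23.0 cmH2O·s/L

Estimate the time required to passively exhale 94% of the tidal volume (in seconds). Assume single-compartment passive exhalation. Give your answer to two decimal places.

4.27

τ = R × C = 23.0 × 66 mL/cmH2O = 23.0 × 0.066 L/cmH2O = 1.518 s.
Exhaled fraction f = 1 − e^(−t/τ) → t = −τ·ln(1 − f) = −1.518·ln(0.06) = 4.271 s.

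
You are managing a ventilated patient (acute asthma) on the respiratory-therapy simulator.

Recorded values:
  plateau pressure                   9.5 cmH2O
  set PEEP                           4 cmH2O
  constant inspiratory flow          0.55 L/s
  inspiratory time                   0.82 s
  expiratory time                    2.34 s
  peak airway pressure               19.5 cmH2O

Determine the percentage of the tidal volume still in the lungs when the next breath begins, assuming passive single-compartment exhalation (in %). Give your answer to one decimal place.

Vt = flow × Ti = 0.55 L/s × 0.82 s × 1000 mL/L = 451.0 mL.
R = (PIP − Pplat)/V̇ = (19.5 − 9.5) / 0.55 = 10.0/0.55 = 18.182 cmH2O·s/L.
C = Vt/(Pplat − PEEP) = 451.0 / (9.5 − 4) = 451.0/5.5 = 82.0 mL/cmH2O.
τ = R × C = 18.182 × 0.082 L/cmH2O = 1.491 s.
Fraction remaining at end-expiration = e^(−Te/τ) = e^(−2.34/1.491) = 0.2082 → 20.82%.

20.8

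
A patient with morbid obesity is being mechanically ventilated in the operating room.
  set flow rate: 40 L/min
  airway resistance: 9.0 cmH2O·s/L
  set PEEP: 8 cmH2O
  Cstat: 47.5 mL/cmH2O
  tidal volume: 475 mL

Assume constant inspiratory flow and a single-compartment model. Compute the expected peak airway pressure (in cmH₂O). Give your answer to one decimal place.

24.0

Flow: 40 L/min ÷ 60 = 0.6667 L/s.
Equation of motion (constant flow): PIP = Vt/C + R·V̇ + PEEP.
PIP = 475/47.5 + 9.0×0.6667 + 8 = 10.0 + 6.0 + 8 = 24.0 cmH2O.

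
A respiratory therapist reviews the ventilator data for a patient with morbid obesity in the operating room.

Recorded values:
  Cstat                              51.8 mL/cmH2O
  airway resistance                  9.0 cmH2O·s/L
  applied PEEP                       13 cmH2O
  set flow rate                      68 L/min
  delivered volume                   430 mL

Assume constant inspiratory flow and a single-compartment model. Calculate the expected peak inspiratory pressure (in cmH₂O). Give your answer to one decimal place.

Flow: 68 L/min ÷ 60 = 1.1333 L/s.
Equation of motion (constant flow): PIP = Vt/C + R·V̇ + PEEP.
PIP = 430/51.8 + 9.0×1.1333 + 13 = 8.301 + 10.2 + 13 = 31.501 cmH2O.

31.5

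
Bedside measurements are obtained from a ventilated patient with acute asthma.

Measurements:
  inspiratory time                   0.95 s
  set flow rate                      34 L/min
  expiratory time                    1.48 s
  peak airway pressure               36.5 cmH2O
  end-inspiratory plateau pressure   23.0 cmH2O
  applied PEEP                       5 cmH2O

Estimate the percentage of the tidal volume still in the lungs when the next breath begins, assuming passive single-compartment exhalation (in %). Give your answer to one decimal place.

Flow: 34 L/min ÷ 60 = 0.5667 L/s.
Vt = flow × Ti = 0.5667 L/s × 0.95 s × 1000 mL/L = 538.37 mL.
R = (PIP − Pplat)/V̇ = (36.5 − 23.0) / 0.5667 = 13.5/0.5667 = 23.822 cmH2O·s/L.
C = Vt/(Pplat − PEEP) = 538.37 / (23.0 − 5) = 538.37/18.0 = 29.909 mL/cmH2O.
τ = R × C = 23.822 × 0.02991 L/cmH2O = 0.7125 s.
Fraction remaining at end-expiration = e^(−Te/τ) = e^(−1.48/0.7125) = 0.1253 → 12.53%.

12.5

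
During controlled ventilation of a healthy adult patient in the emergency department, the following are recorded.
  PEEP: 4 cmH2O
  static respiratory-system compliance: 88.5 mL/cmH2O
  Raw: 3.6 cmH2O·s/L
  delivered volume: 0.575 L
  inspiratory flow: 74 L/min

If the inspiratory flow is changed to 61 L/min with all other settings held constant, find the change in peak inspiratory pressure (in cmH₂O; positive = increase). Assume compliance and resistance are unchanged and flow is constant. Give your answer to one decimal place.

-0.8

Flow: 74 L/min ÷ 60 = 1.2333 L/s.
New flow: 61 L/min ÷ 60 = 1.0167 L/s.
PIP = Vt/C + R·V̇ + PEEP (constant-flow equation of motion).
Only the resistive term changes: ΔPIP = R × ΔV̇ = 3.6 × (1.0167 − 1.2333) = 3.6 × -0.2166 = -0.7798 cmH2O.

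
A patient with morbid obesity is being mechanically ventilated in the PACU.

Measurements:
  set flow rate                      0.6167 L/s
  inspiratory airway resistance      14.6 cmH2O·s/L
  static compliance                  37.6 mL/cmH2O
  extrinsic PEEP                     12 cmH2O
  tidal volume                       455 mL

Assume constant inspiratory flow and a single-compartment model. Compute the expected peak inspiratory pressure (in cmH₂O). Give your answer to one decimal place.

33.1

Equation of motion (constant flow): PIP = Vt/C + R·V̇ + PEEP.
PIP = 455/37.6 + 14.6×0.6167 + 12 = 12.101 + 9.004 + 12 = 33.105 cmH2O.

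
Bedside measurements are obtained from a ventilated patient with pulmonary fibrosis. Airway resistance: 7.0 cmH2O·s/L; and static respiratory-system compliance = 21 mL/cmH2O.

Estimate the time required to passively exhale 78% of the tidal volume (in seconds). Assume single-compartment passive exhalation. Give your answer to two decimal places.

0.22

τ = R × C = 7.0 × 21 mL/cmH2O = 7.0 × 0.021 L/cmH2O = 0.147 s.
Exhaled fraction f = 1 − e^(−t/τ) → t = −τ·ln(1 − f) = −0.147·ln(0.22) = 0.2226 s.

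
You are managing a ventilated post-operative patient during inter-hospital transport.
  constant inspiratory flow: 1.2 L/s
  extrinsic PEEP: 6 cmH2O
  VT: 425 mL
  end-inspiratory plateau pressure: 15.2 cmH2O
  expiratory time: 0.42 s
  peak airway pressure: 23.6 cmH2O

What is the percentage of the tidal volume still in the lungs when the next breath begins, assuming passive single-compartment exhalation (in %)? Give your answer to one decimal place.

27.3

R = (PIP − Pplat)/V̇ = (23.6 − 15.2) / 1.2 = 8.4/1.2 = 7.0 cmH2O·s/L.
C = Vt/(Pplat − PEEP) = 425.0 / (15.2 − 6) = 425.0/9.2 = 46.196 mL/cmH2O.
τ = R × C = 7.0 × 0.0462 L/cmH2O = 0.3234 s.
Fraction remaining at end-expiration = e^(−Te/τ) = e^(−0.42/0.3234) = 0.2729 → 27.29%.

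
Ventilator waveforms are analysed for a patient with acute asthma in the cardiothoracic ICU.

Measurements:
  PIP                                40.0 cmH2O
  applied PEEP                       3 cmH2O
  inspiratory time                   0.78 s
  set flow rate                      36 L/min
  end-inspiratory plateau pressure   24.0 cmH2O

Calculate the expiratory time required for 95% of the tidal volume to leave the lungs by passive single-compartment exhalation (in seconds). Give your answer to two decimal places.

Flow: 36 L/min ÷ 60 = 0.6 L/s.
Vt = flow × Ti = 0.6 L/s × 0.78 s × 1000 mL/L = 468.0 mL.
R = (PIP − Pplat)/V̇ = (40.0 − 24.0) / 0.6 = 16.0/0.6 = 26.667 cmH2O·s/L.
C = Vt/(Pplat − PEEP) = 468.0 / (24.0 − 3) = 468.0/21.0 = 22.286 mL/cmH2O.
τ = R × C = 26.667 × 0.02229 L/cmH2O = 0.5944 s.
t = −τ·ln(1 − 0.95) = −0.5944·ln(0.05) = 1.781 s.

1.78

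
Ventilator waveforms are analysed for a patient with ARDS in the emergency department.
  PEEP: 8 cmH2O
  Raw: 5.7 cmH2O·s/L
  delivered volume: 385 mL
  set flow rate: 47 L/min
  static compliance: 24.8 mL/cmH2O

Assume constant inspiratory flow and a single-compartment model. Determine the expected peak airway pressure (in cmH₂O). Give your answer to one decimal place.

Flow: 47 L/min ÷ 60 = 0.7833 L/s.
Equation of motion (constant flow): PIP = Vt/C + R·V̇ + PEEP.
PIP = 385/24.8 + 5.7×0.7833 + 8 = 15.524 + 4.465 + 8 = 27.989 cmH2O.

28.0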